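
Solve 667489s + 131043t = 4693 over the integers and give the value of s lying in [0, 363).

Reduce mod 131043: 667489s ≡ 4693 (mod 131043). With g = gcd(667489, 131043) = 361 dividing 4693, divide through: 1849s ≡ 13 (mod 363).
Since gcd(1849, 363) = 1, s ≡ 13·(1849)⁻¹ ≡ 310 (mod 363). Smallest non-negative: 310.

310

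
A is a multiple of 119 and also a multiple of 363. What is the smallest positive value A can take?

43197

gcd first: 363 = 3·119 + 6; 119 = 19·6 + 5; 6 = 1·5 + 1; 5 = 5·1 + 0 → gcd = 1
lcm = 119·363/gcd = 43197/1 = 43197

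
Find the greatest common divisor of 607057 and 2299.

Euclid: 607057 = 264·2299 + 121; 2299 = 19·121 + 0. Last nonzero remainder: 121.

121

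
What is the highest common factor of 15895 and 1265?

15895 = 5 · 11 · 17²
1265 = 5 · 11 · 23
Common: 5 · 11 = 55

55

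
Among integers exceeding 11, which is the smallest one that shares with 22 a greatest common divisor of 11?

gcd(a, 22) = 11 forces 11 | a; write a = 11s. Then gcd(11s, 11·2) = 11·gcd(s, 2), so need gcd(s, 2) = 1.
11s > 11 gives s ≥ 2. The least s ≥ 2 coprime to 2 is 3, so a = 11·3 = 33.

33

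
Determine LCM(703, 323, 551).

346579

703 = 19 · 37; 323 = 17 · 19; 551 = 19 · 29
lcm takes max exponent of each prime: 17 · 19 · 29 · 37 = 346579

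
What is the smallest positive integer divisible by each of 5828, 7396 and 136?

366383048

lcm(5828, 7396) = 5828·7396/gcd = 43103888/4 = 10775972
lcm(10775972, 136) = 10775972·136/gcd = 1465532192/4 = 366383048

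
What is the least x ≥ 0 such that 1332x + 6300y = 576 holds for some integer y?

Reduce mod 6300: 1332x ≡ 576 (mod 6300). With g = gcd(1332, 6300) = 36 dividing 576, divide through: 37x ≡ 16 (mod 175).
Since gcd(37, 175) = 1, x ≡ 16·(37)⁻¹ ≡ 43 (mod 175). Smallest non-negative: 43.

43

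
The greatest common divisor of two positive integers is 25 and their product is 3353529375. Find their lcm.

For any two positive integers, gcd × lcm equals their product. Hence lcm = 3353529375 / 25 = 134141175.

134141175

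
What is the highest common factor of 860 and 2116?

4

860 = 2² · 5 · 43
2116 = 2² · 23²
Common: 2² = 4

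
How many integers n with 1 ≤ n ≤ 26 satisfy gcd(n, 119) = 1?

22

Prime factors of 119: 7, 17. Count integers ≤ 26 divisible by none of them.
By inclusion–exclusion: 26 − ⌊26/7⌋ − ⌊26/17⌋ + ⌊26/119⌋ = 22.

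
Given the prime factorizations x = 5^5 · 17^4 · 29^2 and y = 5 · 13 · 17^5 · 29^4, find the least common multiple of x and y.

40797163826940625

max exponent per prime: 5^5 · 13 · 17^5 · 29^4 = 40797163826940625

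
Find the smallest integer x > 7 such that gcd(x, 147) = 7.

147 = 7·21. Any x with gcd(x, 147) = 7 is a multiple of 7, say 7s, with s coprime to 21.
Need s > 7/7, so s ≥ 2. First s ≥ 2 with gcd(s, 21) = 1 is s = 2. Thus x = 7·2 = 14.

14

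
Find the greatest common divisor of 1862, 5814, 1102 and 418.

1862 = 2 · 7² · 19; 5814 = 2 · 3² · 17 · 19; 1102 = 2 · 19 · 29; 418 = 2 · 11 · 19
gcd takes min exponent of each prime: 2 · 19 = 38

38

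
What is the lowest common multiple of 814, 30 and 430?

814 = 2 · 11 · 37; 30 = 2 · 3 · 5; 430 = 2 · 5 · 43
lcm takes max exponent of each prime: 2 · 3 · 5 · 11 · 37 · 43 = 525030

525030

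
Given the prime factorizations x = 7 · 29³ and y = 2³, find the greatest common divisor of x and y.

1

min exponent per shared prime: (none) = 1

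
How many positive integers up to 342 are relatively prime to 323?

305

Prime factors of 323: 17, 19. Count integers ≤ 342 divisible by none of them.
By inclusion–exclusion: 342 − ⌊342/17⌋ − ⌊342/19⌋ + ⌊342/323⌋ = 305.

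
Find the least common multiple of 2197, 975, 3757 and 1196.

4381037700

2197 = 13³; 975 = 3 · 5² · 13; 3757 = 13 · 17²; 1196 = 2² · 13 · 23
lcm takes max exponent of each prime: 2² · 3 · 5² · 13³ · 17² · 23 = 4381037700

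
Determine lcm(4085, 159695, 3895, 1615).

116737045

4085 = 5 · 19 · 43; 159695 = 5 · 19 · 41²; 3895 = 5 · 19 · 41; 1615 = 5 · 17 · 19
lcm takes max exponent of each prime: 5 · 17 · 19 · 41² · 43 = 116737045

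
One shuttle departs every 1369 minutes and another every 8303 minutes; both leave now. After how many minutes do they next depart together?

gcd first: 8303 = 6·1369 + 89; 1369 = 15·89 + 34; 89 = 2·34 + 21; 34 = 1·21 + 13; 21 = 1·13 + 8; 13 = 1·8 + 5; 8 = 1·5 + 3; 5 = 1·3 + 2; 3 = 1·2 + 1; 2 = 2·1 + 0 → gcd = 1
lcm = 1369·8303/gcd = 11366807/1 = 11366807

11366807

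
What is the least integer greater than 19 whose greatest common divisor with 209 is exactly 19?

38

209 = 19·11. Any x with gcd(x, 209) = 19 is a multiple of 19, say 19s, with s coprime to 11.
Need s > 19/19, so s ≥ 2. First s ≥ 2 with gcd(s, 11) = 1 is s = 2. Thus x = 19·2 = 38.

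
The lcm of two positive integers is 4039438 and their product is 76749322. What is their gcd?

19

From gcd × lcm = ab: gcd = 76749322 / 4039438 = 19.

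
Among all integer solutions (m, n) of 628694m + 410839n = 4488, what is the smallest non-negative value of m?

562

Reduce mod 410839: 628694m ≡ 4488 (mod 410839). With g = gcd(628694, 410839) = 187 dividing 4488, divide through: 3362m ≡ 24 (mod 2197).
Since gcd(3362, 2197) = 1, m ≡ 24·(3362)⁻¹ ≡ 562 (mod 2197). Smallest non-negative: 562.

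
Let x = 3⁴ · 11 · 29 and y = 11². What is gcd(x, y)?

min exponent per shared prime: 11 = 11

11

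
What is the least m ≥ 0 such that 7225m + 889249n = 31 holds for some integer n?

Euclid: 889249 = 123·7225 + 574; 7225 = 12·574 + 337; 574 = 1·337 + 237; 337 = 1·237 + 100; 237 = 2·100 + 37; 100 = 2·37 + 26; 37 = 1·26 + 11; 26 = 2·11 + 4; 11 = 2·4 + 3; 4 = 1·3 + 1; 3 = 3·1 + 0 → gcd = 1; 31 = 1·31.
Back-substitution yields 7225·(240128) + 889249·(-1951) = 1, so one solution is m = 240128·31 = 7443968, n = -1951·31 = -60481.
Solutions in m differ by 889249/1 = 889249; the one in [0, 889249) is 7443968 mod 889249 = 329976.

329976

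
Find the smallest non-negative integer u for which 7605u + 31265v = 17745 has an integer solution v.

Euclid: 31265 = 4·7605 + 845; 7605 = 9·845 + 0 → gcd = 845; 17745 = 845·21.
Back-substitution yields 7605·(-4) + 31265·(1) = 845, so one solution is u = -4·21 = -84, v = 1·21 = 21.
Solutions in u differ by 31265/845 = 37; the one in [0, 37) is -84 mod 37 = 27.

27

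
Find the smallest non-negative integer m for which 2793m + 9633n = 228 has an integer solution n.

gcd(2793, 9633) = 57 (Euclid: 9633 = 3·2793 + 1254; 2793 = 2·1254 + 285; 1254 = 4·285 + 114; 285 = 2·114 + 57; 114 = 2·57 + 0), and 57 | 228.
Extended Euclid: 2793·(69) + 9633·(-20) = 57. Scale by 4: m₀ = 276.
General solution m = m₀ + 169t; reducing mod 169 gives m = 107 (and n = -31).

107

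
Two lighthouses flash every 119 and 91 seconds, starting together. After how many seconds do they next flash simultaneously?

1547

119 = 7 · 17; 91 = 7 · 13
max exponents: 7 · 13 · 17 = 1547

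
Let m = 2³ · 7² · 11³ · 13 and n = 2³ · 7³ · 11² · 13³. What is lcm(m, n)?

8024024008

max exponent per prime: 2³ · 7³ · 11³ · 13³ = 8024024008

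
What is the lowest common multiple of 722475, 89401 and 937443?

706667969475

722475 = 3² · 5² · 13² · 19; 89401 = 13² · 23²; 937443 = 3 · 13² · 43²
lcm takes max exponent of each prime: 3² · 5² · 13² · 19 · 23² · 43² = 706667969475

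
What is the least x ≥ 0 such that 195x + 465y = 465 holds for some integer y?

0

Euclid: 465 = 2·195 + 75; 195 = 2·75 + 45; 75 = 1·45 + 30; 45 = 1·30 + 15; 30 = 2·15 + 0 → gcd = 15; 465 = 15·31.
Back-substitution yields 195·(12) + 465·(-5) = 15, so one solution is x = 12·31 = 372, y = -5·31 = -155.
Solutions in x differ by 465/15 = 31; the one in [0, 31) is 372 mod 31 = 0.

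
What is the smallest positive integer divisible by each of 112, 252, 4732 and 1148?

6984432

112 = 2⁴ · 7; 252 = 2² · 3² · 7; 4732 = 2² · 7 · 13²; 1148 = 2² · 7 · 41
lcm takes max exponent of each prime: 2⁴ · 3² · 7 · 13² · 41 = 6984432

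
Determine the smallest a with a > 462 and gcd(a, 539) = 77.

616

gcd(a, 539) = 77 forces 77 | a; write a = 77s. Then gcd(77s, 77·7) = 77·gcd(s, 7), so need gcd(s, 7) = 1.
77s > 462 gives s ≥ 7. The least s ≥ 7 coprime to 7 is 8, so a = 77·8 = 616.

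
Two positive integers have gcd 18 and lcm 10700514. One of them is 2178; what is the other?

Using ab = gcd(a,b)·lcm(a,b) = 18·10700514 = 192609252, we get b = 192609252/2178 = 88434.

88434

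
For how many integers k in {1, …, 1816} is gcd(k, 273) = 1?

958

273 = 3·7·13. Inclusion–exclusion on these primes:
1816 − ⌊1816/3⌋ − ⌊1816/7⌋ − ⌊1816/13⌋ + ⌊1816/21⌋ + ⌊1816/39⌋ + ⌊1816/91⌋ − ⌊1816/273⌋ = 958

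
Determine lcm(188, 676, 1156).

lcm(188, 676) = 188·676/gcd = 127088/4 = 31772
lcm(31772, 1156) = 31772·1156/gcd = 36728432/4 = 9182108

9182108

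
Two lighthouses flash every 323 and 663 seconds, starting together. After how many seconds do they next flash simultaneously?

12597

323 = 17 · 19; 663 = 3 · 13 · 17
max exponents: 3 · 13 · 17 · 19 = 12597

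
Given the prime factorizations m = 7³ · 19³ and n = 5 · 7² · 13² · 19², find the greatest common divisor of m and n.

17689

min exponent per shared prime: 7² · 19² = 17689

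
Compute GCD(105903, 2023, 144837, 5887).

7

gcd(105903, 2023): 105903 = 52·2023 + 707; 2023 = 2·707 + 609; 707 = 1·609 + 98; 609 = 6·98 + 21; 98 = 4·21 + 14; 21 = 1·14 + 7; 14 = 2·7 + 0 → 7
gcd(7, 144837): 144837 = 20691·7 + 0 → 7
gcd(7, 5887): 5887 = 841·7 + 0 → 7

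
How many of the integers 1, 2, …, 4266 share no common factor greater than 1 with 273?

2250

273 = 3·7·13. Inclusion–exclusion on these primes:
4266 − ⌊4266/3⌋ − ⌊4266/7⌋ − ⌊4266/13⌋ + ⌊4266/21⌋ + ⌊4266/39⌋ + ⌊4266/91⌋ − ⌊4266/273⌋ = 2250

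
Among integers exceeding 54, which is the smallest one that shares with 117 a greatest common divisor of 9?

117 = 9·13. Any k with gcd(k, 117) = 9 is a multiple of 9, say 9s, with s coprime to 13.
Need s > 54/9, so s ≥ 7. First s ≥ 7 with gcd(s, 13) = 1 is s = 7. Thus k = 9·7 = 63.

63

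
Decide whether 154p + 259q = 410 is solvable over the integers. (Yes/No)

gcd(154, 259): 259 = 1·154 + 105; 154 = 1·105 + 49; 105 = 2·49 + 7; 49 = 7·7 + 0 → 7
7 does not divide 410, so a solution does not exist.

No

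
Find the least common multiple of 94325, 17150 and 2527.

94325 = 5² · 7³ · 11; 17150 = 2 · 5² · 7³; 2527 = 7 · 19²
lcm takes max exponent of each prime: 2 · 5² · 7³ · 11 · 19² = 68102650

68102650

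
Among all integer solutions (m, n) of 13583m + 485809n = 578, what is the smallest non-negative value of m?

465

Euclid: 485809 = 35·13583 + 10404; 13583 = 1·10404 + 3179; 10404 = 3·3179 + 867; 3179 = 3·867 + 578; 867 = 1·578 + 289; 578 = 2·289 + 0 → gcd = 289; 578 = 289·2.
Back-substitution yields 13583·(-608) + 485809·(17) = 289, so one solution is m = -608·2 = -1216, n = 17·2 = 34.
Solutions in m differ by 485809/289 = 1681; the one in [0, 1681) is -1216 mod 1681 = 465.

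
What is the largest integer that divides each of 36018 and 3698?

2

Euclid: 36018 = 9·3698 + 2736; 3698 = 1·2736 + 962; 2736 = 2·962 + 812; 962 = 1·812 + 150; 812 = 5·150 + 62; 150 = 2·62 + 26; 62 = 2·26 + 10; 26 = 2·10 + 6; 10 = 1·6 + 4; 6 = 1·4 + 2; 4 = 2·2 + 0. Last nonzero remainder: 2.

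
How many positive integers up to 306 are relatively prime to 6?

6 = 2·3. Inclusion–exclusion on these primes:
306 − ⌊306/2⌋ − ⌊306/3⌋ + ⌊306/6⌋ = 102

102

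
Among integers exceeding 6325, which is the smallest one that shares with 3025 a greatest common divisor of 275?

3025 = 275·11. Any k with gcd(k, 3025) = 275 is a multiple of 275, say 275s, with s coprime to 11.
Need s > 6325/275, so s ≥ 24. First s ≥ 24 with gcd(s, 11) = 1 is s = 24. Thus k = 275·24 = 6600.

6600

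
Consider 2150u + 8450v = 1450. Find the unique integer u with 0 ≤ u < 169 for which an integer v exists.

95

gcd(2150, 8450) = 50 (Euclid: 8450 = 3·2150 + 2000; 2150 = 1·2000 + 150; 2000 = 13·150 + 50; 150 = 3·50 + 0), and 50 | 1450.
Extended Euclid: 2150·(-55) + 8450·(14) = 50. Scale by 29: u₀ = -1595.
General solution u = u₀ + 169t; reducing mod 169 gives u = 95 (and v = -24).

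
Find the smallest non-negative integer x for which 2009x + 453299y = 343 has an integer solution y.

Reduce mod 453299: 2009x ≡ 343 (mod 453299). With g = gcd(2009, 453299) = 49 dividing 343, divide through: 41x ≡ 7 (mod 9251).
Since gcd(41, 9251) = 1, x ≡ 7·(41)⁻¹ ≡ 8123 (mod 9251). Smallest non-negative: 8123.

8123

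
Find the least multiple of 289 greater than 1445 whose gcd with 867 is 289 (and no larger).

867 = 289·3. Any m with gcd(m, 867) = 289 is a multiple of 289, say 289s, with s coprime to 3.
Need s > 1445/289, so s ≥ 6. First s ≥ 6 with gcd(s, 3) = 1 is s = 7. Thus m = 289·7 = 2023.

2023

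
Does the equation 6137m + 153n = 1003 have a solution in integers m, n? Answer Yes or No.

By Bézout, 6137m + 153n = 1003 has integer solutions iff gcd(6137, 153) | 1003.
Euclid: 6137 = 40·153 + 17; 153 = 9·17 + 0. gcd = 17; 1003 mod 17 = 0. Yes.

Yes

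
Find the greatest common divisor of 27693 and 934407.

27693 = 3² · 17 · 181
934407 = 3² · 47³
Common: 3² = 9

9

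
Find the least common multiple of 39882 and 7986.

gcd first: 39882 = 4·7986 + 7938; 7986 = 1·7938 + 48; 7938 = 165·48 + 18; 48 = 2·18 + 12; 18 = 1·12 + 6; 12 = 2·6 + 0 → gcd = 6
lcm = 39882·7986/gcd = 318497652/6 = 53082942

53082942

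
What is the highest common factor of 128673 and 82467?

128673 = 3² · 17 · 29²
82467 = 3² · 7² · 11 · 17
Common: 3² · 17 = 153

153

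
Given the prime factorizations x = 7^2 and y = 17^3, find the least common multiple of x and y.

240737

max exponent per prime: 7^2 · 17^3 = 240737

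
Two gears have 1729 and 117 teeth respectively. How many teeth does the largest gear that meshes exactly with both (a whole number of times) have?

1729 = 7 · 13 · 19
117 = 3² · 13
Common: 13 = 13

13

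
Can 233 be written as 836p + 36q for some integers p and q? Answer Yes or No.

No

gcd(836, 36): 836 = 23·36 + 8; 36 = 4·8 + 4; 8 = 2·4 + 0 → 4
4 does not divide 233, so a solution does not exist.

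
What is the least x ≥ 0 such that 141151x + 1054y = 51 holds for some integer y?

Reduce mod 1054: 141151x ≡ 51 (mod 1054). With g = gcd(141151, 1054) = 17 dividing 51, divide through: 8303x ≡ 3 (mod 62).
Since gcd(8303, 62) = 1, x ≡ 3·(8303)⁻¹ ≡ 49 (mod 62). Smallest non-negative: 49.

49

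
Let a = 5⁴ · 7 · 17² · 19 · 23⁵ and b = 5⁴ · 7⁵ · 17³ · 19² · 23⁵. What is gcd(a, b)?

min exponent per shared prime: 5⁴ · 7 · 17² · 19 · 23⁵ = 154621072431875

154621072431875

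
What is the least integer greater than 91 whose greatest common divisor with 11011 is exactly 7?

Multiples of 7 above 91: 7·14, 7·15, … . Need the cofactor coprime to 11011/7 = 1573.
Checking s = 14, 15, … the first with gcd(s, 1573) = 1 is s = 14, giving 98.

98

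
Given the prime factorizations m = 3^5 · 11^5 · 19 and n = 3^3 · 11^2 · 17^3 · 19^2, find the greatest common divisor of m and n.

min exponent per shared prime: 3^3 · 11^2 · 19 = 62073

62073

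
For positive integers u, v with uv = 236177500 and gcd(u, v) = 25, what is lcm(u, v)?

gcd·lcm = product, so lcm = 236177500/25 = 9447100.

9447100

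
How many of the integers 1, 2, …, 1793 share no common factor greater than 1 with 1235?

1255

1235 = 5·13·19. Inclusion–exclusion on these primes:
1793 − ⌊1793/5⌋ − ⌊1793/13⌋ − ⌊1793/19⌋ + ⌊1793/65⌋ + ⌊1793/95⌋ + ⌊1793/247⌋ − ⌊1793/1235⌋ = 1255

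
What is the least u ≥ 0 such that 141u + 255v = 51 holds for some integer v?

51

Reduce mod 255: 141u ≡ 51 (mod 255). With g = gcd(141, 255) = 3 dividing 51, divide through: 47u ≡ 17 (mod 85).
Since gcd(47, 85) = 1, u ≡ 17·(47)⁻¹ ≡ 51 (mod 85). Smallest non-negative: 51.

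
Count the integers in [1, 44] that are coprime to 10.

18

10 = 2·5. Inclusion–exclusion on these primes:
44 − ⌊44/2⌋ − ⌊44/5⌋ + ⌊44/10⌋ = 18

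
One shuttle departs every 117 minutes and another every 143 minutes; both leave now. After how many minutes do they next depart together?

1287

gcd first: 143 = 1·117 + 26; 117 = 4·26 + 13; 26 = 2·13 + 0 → gcd = 13
lcm = 117·143/gcd = 16731/13 = 1287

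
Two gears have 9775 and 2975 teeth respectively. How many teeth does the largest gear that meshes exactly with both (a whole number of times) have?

425

Euclid: 9775 = 3·2975 + 850; 2975 = 3·850 + 425; 850 = 2·425 + 0. Last nonzero remainder: 425.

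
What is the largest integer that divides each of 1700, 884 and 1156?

gcd(1700, 884): 1700 = 1·884 + 816; 884 = 1·816 + 68; 816 = 12·68 + 0 → 68
gcd(68, 1156): 1156 = 17·68 + 0 → 68

68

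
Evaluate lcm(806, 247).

15314

806 = 2 · 13 · 31; 247 = 13 · 19
max exponents: 2 · 13 · 19 · 31 = 15314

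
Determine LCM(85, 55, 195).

85 = 5 · 17; 55 = 5 · 11; 195 = 3 · 5 · 13
lcm takes max exponent of each prime: 3 · 5 · 11 · 13 · 17 = 36465

36465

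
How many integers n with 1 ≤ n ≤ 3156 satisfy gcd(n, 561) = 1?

1800

Prime factors of 561: 3, 11, 17. Count integers ≤ 3156 divisible by none of them.
By inclusion–exclusion: 3156 − ⌊3156/3⌋ − ⌊3156/11⌋ − ⌊3156/17⌋ + ⌊3156/33⌋ + ⌊3156/51⌋ + ⌊3156/187⌋ − ⌊3156/561⌋ = 1800.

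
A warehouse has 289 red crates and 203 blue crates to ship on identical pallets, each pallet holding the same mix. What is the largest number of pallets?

1

289 = 17²
203 = 7 · 29
Common: 1 = 1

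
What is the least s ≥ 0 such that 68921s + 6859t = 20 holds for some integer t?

Reduce mod 6859: 68921s ≡ 20 (mod 6859). With g = gcd(68921, 6859) = 1 dividing 20, divide through: 68921s ≡ 20 (mod 6859).
Since gcd(68921, 6859) = 1, s ≡ 20·(68921)⁻¹ ≡ 601 (mod 6859). Smallest non-negative: 601.

601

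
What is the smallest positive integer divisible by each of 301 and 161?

6923

301 = 7 · 43; 161 = 7 · 23
max exponents: 7 · 23 · 43 = 6923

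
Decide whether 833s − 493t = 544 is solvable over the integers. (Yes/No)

Yes

By Bézout, 833s − 493t = 544 has integer solutions iff gcd(833, 493) | 544.
Euclid: 833 = 1·493 + 340; 493 = 1·340 + 153; 340 = 2·153 + 34; 153 = 4·34 + 17; 34 = 2·17 + 0. gcd = 17; 544 mod 17 = 0. Yes.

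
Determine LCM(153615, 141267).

gcd first: 153615 = 1·141267 + 12348; 141267 = 11·12348 + 5439; 12348 = 2·5439 + 1470; 5439 = 3·1470 + 1029; 1470 = 1·1029 + 441; 1029 = 2·441 + 147; 441 = 3·147 + 0 → gcd = 147
lcm = 153615·141267/gcd = 21700730205/147 = 147624015

147624015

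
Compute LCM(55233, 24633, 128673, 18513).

55233 = 3² · 17 · 19²; 24633 = 3² · 7 · 17 · 23; 128673 = 3² · 17 · 29²; 18513 = 3² · 11² · 17
lcm takes max exponent of each prime: 3² · 7 · 11² · 17 · 19² · 23 · 29² = 904911015393

904911015393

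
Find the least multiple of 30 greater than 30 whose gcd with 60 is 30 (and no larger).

90

60 = 30·2. Any x with gcd(x, 60) = 30 is a multiple of 30, say 30s, with s coprime to 2.
Need s > 30/30, so s ≥ 2. First s ≥ 2 with gcd(s, 2) = 1 is s = 3. Thus x = 30·3 = 90.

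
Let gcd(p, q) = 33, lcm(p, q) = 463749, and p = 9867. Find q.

1551

p·q = gcd·lcm = 33·463749 = 15303717, so q = 15303717/9867 = 1551.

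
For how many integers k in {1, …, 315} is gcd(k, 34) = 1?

Prime factors of 34: 2, 17. Count integers ≤ 315 divisible by none of them.
By inclusion–exclusion: 315 − ⌊315/2⌋ − ⌊315/17⌋ + ⌊315/34⌋ = 149.

149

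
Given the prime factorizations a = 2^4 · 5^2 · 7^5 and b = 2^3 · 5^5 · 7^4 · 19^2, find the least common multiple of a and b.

303366350000

max exponent per prime: 2^4 · 5^5 · 7^5 · 19^2 = 303366350000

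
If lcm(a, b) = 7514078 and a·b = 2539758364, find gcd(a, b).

From gcd × lcm = ab: gcd = 2539758364 / 7514078 = 338.

338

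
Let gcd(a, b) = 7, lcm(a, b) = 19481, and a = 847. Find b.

161

a·b = gcd·lcm = 7·19481 = 136367, so b = 136367/847 = 161.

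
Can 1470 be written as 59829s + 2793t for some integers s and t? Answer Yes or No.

Yes

By Bézout, 59829s + 2793t = 1470 has integer solutions iff gcd(59829, 2793) | 1470.
Euclid: 59829 = 21·2793 + 1176; 2793 = 2·1176 + 441; 1176 = 2·441 + 294; 441 = 1·294 + 147; 294 = 2·147 + 0. gcd = 147; 1470 mod 147 = 0. Yes.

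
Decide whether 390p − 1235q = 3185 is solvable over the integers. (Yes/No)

Yes

By Bézout, 390p − 1235q = 3185 has integer solutions iff gcd(390, 1235) | 3185.
Euclid: 1235 = 3·390 + 65; 390 = 6·65 + 0. gcd = 65; 3185 mod 65 = 0. Yes.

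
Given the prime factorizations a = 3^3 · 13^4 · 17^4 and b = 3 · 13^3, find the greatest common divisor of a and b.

6591

min exponent per shared prime: 3 · 13^3 = 6591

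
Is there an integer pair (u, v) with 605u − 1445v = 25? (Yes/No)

Yes

gcd(605, 1445): 1445 = 2·605 + 235; 605 = 2·235 + 135; 235 = 1·135 + 100; 135 = 1·100 + 35; 100 = 2·35 + 30; 35 = 1·30 + 5; 30 = 6·5 + 0 → 5
5 divides 25, so a solution exists.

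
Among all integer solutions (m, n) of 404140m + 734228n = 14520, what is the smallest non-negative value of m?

863

Euclid: 734228 = 1·404140 + 330088; 404140 = 1·330088 + 74052; 330088 = 4·74052 + 33880; 74052 = 2·33880 + 6292; 33880 = 5·6292 + 2420; 6292 = 2·2420 + 1452; 2420 = 1·1452 + 968; 1452 = 1·968 + 484; 968 = 2·484 + 0 → gcd = 484; 14520 = 484·30.
Back-substitution yields 404140·(585) + 734228·(-322) = 484, so one solution is m = 585·30 = 17550, n = -322·30 = -9660.
Solutions in m differ by 734228/484 = 1517; the one in [0, 1517) is 17550 mod 1517 = 863.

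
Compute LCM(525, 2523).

525 = 3 · 5² · 7; 2523 = 3 · 29²
max exponents: 3 · 5² · 7 · 29² = 441525

441525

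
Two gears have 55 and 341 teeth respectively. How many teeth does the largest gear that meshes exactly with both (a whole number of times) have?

11

Euclid: 341 = 6·55 + 11; 55 = 5·11 + 0. Last nonzero remainder: 11.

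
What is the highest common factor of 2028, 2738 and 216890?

2

gcd(2028, 2738): 2738 = 1·2028 + 710; 2028 = 2·710 + 608; 710 = 1·608 + 102; 608 = 5·102 + 98; 102 = 1·98 + 4; 98 = 24·4 + 2; 4 = 2·2 + 0 → 2
gcd(2, 216890): 216890 = 108445·2 + 0 → 2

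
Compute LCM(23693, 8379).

23693 = 19 · 29 · 43; 8379 = 3² · 7² · 19
max exponents: 3² · 7² · 19 · 29 · 43 = 10448613

10448613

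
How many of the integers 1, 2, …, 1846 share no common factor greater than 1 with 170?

Prime factors of 170: 2, 5, 17. Count integers ≤ 1846 divisible by none of them.
By inclusion–exclusion: 1846 − ⌊1846/2⌋ − ⌊1846/5⌋ − ⌊1846/17⌋ + ⌊1846/10⌋ + ⌊1846/34⌋ + ⌊1846/85⌋ − ⌊1846/170⌋ = 695.

695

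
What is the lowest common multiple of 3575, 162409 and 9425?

lcm(3575, 162409) = 3575·162409/gcd = 580612175/13 = 44662475
lcm(44662475, 9425) = 44662475·9425/gcd = 420943826875/325 = 1295211775

1295211775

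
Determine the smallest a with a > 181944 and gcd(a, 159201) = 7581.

gcd(a, 159201) = 7581 forces 7581 | a; write a = 7581s. Then gcd(7581s, 7581·21) = 7581·gcd(s, 21), so need gcd(s, 21) = 1.
7581s > 181944 gives s ≥ 25. The least s ≥ 25 coprime to 21 is 25, so a = 7581·25 = 189525.

189525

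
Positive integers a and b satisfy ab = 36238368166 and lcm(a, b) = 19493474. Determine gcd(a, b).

gcd·lcm = product, so gcd = 36238368166/19493474 = 1859.

1859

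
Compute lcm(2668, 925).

2467900

2668 = 2² · 23 · 29; 925 = 5² · 37
max exponents: 2² · 5² · 23 · 29 · 37 = 2467900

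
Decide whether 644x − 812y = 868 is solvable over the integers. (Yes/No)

Yes

gcd(644, 812): 812 = 1·644 + 168; 644 = 3·168 + 140; 168 = 1·140 + 28; 140 = 5·28 + 0 → 28
28 divides 868, so a solution exists.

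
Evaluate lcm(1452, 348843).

1395372

gcd first: 348843 = 240·1452 + 363; 1452 = 4·363 + 0 → gcd = 363
lcm = 1452·348843/gcd = 506520036/363 = 1395372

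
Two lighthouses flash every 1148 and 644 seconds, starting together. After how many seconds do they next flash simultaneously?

26404

1148 = 2² · 7 · 41; 644 = 2² · 7 · 23
max exponents: 2² · 7 · 23 · 41 = 26404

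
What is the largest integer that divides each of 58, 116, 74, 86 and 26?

2

58 = 2 · 29; 116 = 2² · 29; 74 = 2 · 37; 86 = 2 · 43; 26 = 2 · 13
gcd takes min exponent of each prime: 2 = 2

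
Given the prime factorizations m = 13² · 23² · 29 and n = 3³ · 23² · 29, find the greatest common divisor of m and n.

min exponent per shared prime: 23² · 29 = 15341

15341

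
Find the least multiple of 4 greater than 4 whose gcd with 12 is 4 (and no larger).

8

12 = 4·3. Any m with gcd(m, 12) = 4 is a multiple of 4, say 4s, with s coprime to 3.
Need s > 4/4, so s ≥ 2. First s ≥ 2 with gcd(s, 3) = 1 is s = 2. Thus m = 4·2 = 8.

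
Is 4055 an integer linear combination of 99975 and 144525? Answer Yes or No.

No

gcd(99975, 144525): 144525 = 1·99975 + 44550; 99975 = 2·44550 + 10875; 44550 = 4·10875 + 1050; 10875 = 10·1050 + 375; 1050 = 2·375 + 300; 375 = 1·300 + 75; 300 = 4·75 + 0 → 75
75 does not divide 4055, so a solution does not exist.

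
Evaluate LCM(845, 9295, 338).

845 = 5 · 13²; 9295 = 5 · 11 · 13²; 338 = 2 · 13²
lcm takes max exponent of each prime: 2 · 5 · 11 · 13² = 18590

18590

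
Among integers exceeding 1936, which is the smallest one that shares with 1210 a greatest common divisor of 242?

2178

1210 = 242·5. Any t with gcd(t, 1210) = 242 is a multiple of 242, say 242s, with s coprime to 5.
Need s > 1936/242, so s ≥ 9. First s ≥ 9 with gcd(s, 5) = 1 is s = 9. Thus t = 242·9 = 2178.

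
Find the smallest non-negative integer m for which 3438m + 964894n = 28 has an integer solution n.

Euclid: 964894 = 280·3438 + 2254; 3438 = 1·2254 + 1184; 2254 = 1·1184 + 1070; 1184 = 1·1070 + 114; 1070 = 9·114 + 44; 114 = 2·44 + 26; 44 = 1·26 + 18; 26 = 1·18 + 8; 18 = 2·8 + 2; 8 = 4·2 + 0 → gcd = 2; 28 = 2·14.
Back-substitution yields 3438·(-110017) + 964894·(392) = 2, so one solution is m = -110017·14 = -1540238, n = 392·14 = 5488.
Solutions in m differ by 964894/2 = 482447; the one in [0, 482447) is -1540238 mod 482447 = 389550.

389550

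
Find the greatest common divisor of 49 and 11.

Euclid: 49 = 4·11 + 5; 11 = 2·5 + 1; 5 = 5·1 + 0. Last nonzero remainder: 1.

1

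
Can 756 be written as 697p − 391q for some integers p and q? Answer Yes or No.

gcd(697, 391): 697 = 1·391 + 306; 391 = 1·306 + 85; 306 = 3·85 + 51; 85 = 1·51 + 34; 51 = 1·34 + 17; 34 = 2·17 + 0 → 17
17 does not divide 756, so a solution does not exist.

No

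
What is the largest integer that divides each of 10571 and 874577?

Euclid: 874577 = 82·10571 + 7755; 10571 = 1·7755 + 2816; 7755 = 2·2816 + 2123; 2816 = 1·2123 + 693; 2123 = 3·693 + 44; 693 = 15·44 + 33; 44 = 1·33 + 11; 33 = 3·11 + 0. Last nonzero remainder: 11.

11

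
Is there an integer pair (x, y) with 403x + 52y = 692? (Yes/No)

gcd(403, 52): 403 = 7·52 + 39; 52 = 1·39 + 13; 39 = 3·13 + 0 → 13
13 does not divide 692, so a solution does not exist.

No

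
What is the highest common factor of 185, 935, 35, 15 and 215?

5

gcd(185, 935): 935 = 5·185 + 10; 185 = 18·10 + 5; 10 = 2·5 + 0 → 5
gcd(5, 35): 35 = 7·5 + 0 → 5
gcd(5, 15): 15 = 3·5 + 0 → 5
gcd(5, 215): 215 = 43·5 + 0 → 5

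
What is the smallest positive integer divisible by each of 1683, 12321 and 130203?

1683 = 3² · 11 · 17; 12321 = 3² · 37²; 130203 = 3² · 17 · 23 · 37
lcm takes max exponent of each prime: 3² · 11 · 17 · 23 · 37² = 52992621

52992621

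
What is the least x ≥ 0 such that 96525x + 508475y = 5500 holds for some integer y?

353

Reduce mod 508475: 96525x ≡ 5500 (mod 508475). With g = gcd(96525, 508475) = 275 dividing 5500, divide through: 351x ≡ 20 (mod 1849).
Since gcd(351, 1849) = 1, x ≡ 20·(351)⁻¹ ≡ 353 (mod 1849). Smallest non-negative: 353.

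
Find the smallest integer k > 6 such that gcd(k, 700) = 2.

700 = 2·350. Any k with gcd(k, 700) = 2 is a multiple of 2, say 2s, with s coprime to 350.
Need s > 6/2, so s ≥ 4. First s ≥ 4 with gcd(s, 350) = 1 is s = 9. Thus k = 2·9 = 18.

18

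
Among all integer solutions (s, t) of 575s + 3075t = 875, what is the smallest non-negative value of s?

55

Reduce mod 3075: 575s ≡ 875 (mod 3075). With g = gcd(575, 3075) = 25 dividing 875, divide through: 23s ≡ 35 (mod 123).
Since gcd(23, 123) = 1, s ≡ 35·(23)⁻¹ ≡ 55 (mod 123). Smallest non-negative: 55.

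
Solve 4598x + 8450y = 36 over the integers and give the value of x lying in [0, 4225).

1382

gcd(4598, 8450) = 2 (Euclid: 8450 = 1·4598 + 3852; 4598 = 1·3852 + 746; 3852 = 5·746 + 122; 746 = 6·122 + 14; 122 = 8·14 + 10; 14 = 1·10 + 4; 10 = 2·4 + 2; 4 = 2·2 + 0), and 2 | 36.
Extended Euclid: 4598·(-1801) + 8450·(980) = 2. Scale by 18: x₀ = -32418.
General solution x = x₀ + 4225t; reducing mod 4225 gives x = 1382 (and y = -752).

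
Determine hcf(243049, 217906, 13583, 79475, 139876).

243049 = 17² · 29²; 217906 = 2 · 13 · 17² · 29; 13583 = 17² · 47; 79475 = 5² · 11 · 17²; 139876 = 2² · 11² · 17²
gcd takes min exponent of each prime: 17² = 289

289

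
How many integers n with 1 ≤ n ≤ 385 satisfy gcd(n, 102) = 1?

122

Prime factors of 102: 2, 3, 17. Count integers ≤ 385 divisible by none of them.
By inclusion–exclusion: 385 − ⌊385/2⌋ − ⌊385/3⌋ − ⌊385/17⌋ + ⌊385/6⌋ + ⌊385/34⌋ + ⌊385/51⌋ − ⌊385/102⌋ = 122.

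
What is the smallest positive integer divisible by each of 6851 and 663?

20553

gcd first: 6851 = 10·663 + 221; 663 = 3·221 + 0 → gcd = 221
lcm = 6851·663/gcd = 4542213/221 = 20553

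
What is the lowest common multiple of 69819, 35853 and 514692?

69819 = 3 · 17 · 37²; 35853 = 3 · 17 · 19 · 37; 514692 = 2² · 3² · 17 · 29²
lcm takes max exponent of each prime: 2² · 3² · 17 · 19 · 29² · 37² = 13387653612

13387653612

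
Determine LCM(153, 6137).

55233

153 = 3² · 17; 6137 = 17 · 19²
max exponents: 3² · 17 · 19² = 55233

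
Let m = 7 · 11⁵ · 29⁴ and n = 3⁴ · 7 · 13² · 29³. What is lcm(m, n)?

max exponent per prime: 3⁴ · 7 · 11⁵ · 13² · 29⁴ = 10915036212493413

10915036212493413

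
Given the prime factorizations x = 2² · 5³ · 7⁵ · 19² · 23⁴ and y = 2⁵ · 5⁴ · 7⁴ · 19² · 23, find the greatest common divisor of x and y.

min exponent per shared prime: 2² · 5³ · 7⁴ · 19² · 23 = 9967751500

9967751500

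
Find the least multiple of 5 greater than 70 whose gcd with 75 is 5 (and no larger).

75 = 5·15. Any a with gcd(a, 75) = 5 is a multiple of 5, say 5s, with s coprime to 15.
Need s > 70/5, so s ≥ 15. First s ≥ 15 with gcd(s, 15) = 1 is s = 16. Thus a = 5·16 = 80.

80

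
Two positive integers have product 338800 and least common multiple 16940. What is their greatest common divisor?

20

From gcd × lcm = pq: gcd = 338800 / 16940 = 20.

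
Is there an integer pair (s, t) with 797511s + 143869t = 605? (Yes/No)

By Bézout, 797511s + 143869t = 605 has integer solutions iff gcd(797511, 143869) | 605.
Euclid: 797511 = 5·143869 + 78166; 143869 = 1·78166 + 65703; 78166 = 1·65703 + 12463; 65703 = 5·12463 + 3388; 12463 = 3·3388 + 2299; 3388 = 1·2299 + 1089; 2299 = 2·1089 + 121; 1089 = 9·121 + 0. gcd = 121; 605 mod 121 = 0. Yes.

Yes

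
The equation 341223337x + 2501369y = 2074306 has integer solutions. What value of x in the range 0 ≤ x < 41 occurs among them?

2

Euclid: 341223337 = 136·2501369 + 1037153; 2501369 = 2·1037153 + 427063; 1037153 = 2·427063 + 183027; 427063 = 2·183027 + 61009; 183027 = 3·61009 + 0 → gcd = 61009; 2074306 = 61009·34.
Back-substitution yields 341223337·(-12) + 2501369·(1637) = 61009, so one solution is x = -12·34 = -408, y = 1637·34 = 55658.
Solutions in x differ by 2501369/61009 = 41; the one in [0, 41) is -408 mod 41 = 2.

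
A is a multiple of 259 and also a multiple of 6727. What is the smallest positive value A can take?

259 = 7 · 37; 6727 = 7 · 31²
max exponents: 7 · 31² · 37 = 248899

248899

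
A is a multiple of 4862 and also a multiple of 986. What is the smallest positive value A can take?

140998

gcd first: 4862 = 4·986 + 918; 986 = 1·918 + 68; 918 = 13·68 + 34; 68 = 2·34 + 0 → gcd = 34
lcm = 4862·986/gcd = 4793932/34 = 140998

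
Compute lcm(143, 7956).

gcd first: 7956 = 55·143 + 91; 143 = 1·91 + 52; 91 = 1·52 + 39; 52 = 1·39 + 13; 39 = 3·13 + 0 → gcd = 13
lcm = 143·7956/gcd = 1137708/13 = 87516

87516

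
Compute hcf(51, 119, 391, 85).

51 = 3 · 17; 119 = 7 · 17; 391 = 17 · 23; 85 = 5 · 17
gcd takes min exponent of each prime: 17 = 17

17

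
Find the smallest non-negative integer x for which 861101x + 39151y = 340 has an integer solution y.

1770

gcd(861101, 39151) = 17 (Euclid: 861101 = 21·39151 + 38930; 39151 = 1·38930 + 221; 38930 = 176·221 + 34; 221 = 6·34 + 17; 34 = 2·17 + 0), and 17 | 340.
Extended Euclid: 861101·(-1063) + 39151·(23380) = 17. Scale by 20: x₀ = -21260.
General solution x = x₀ + 2303t; reducing mod 2303 gives x = 1770 (and y = -38930).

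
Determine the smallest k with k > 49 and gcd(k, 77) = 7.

77 = 7·11. Any k with gcd(k, 77) = 7 is a multiple of 7, say 7s, with s coprime to 11.
Need s > 49/7, so s ≥ 8. First s ≥ 8 with gcd(s, 11) = 1 is s = 8. Thus k = 7·8 = 56.

56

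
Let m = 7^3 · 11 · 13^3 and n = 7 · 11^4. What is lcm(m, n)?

max exponent per prime: 7^3 · 11^4 · 13^3 = 11033033011

11033033011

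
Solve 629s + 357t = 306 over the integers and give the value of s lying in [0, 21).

9

gcd(629, 357) = 17 (Euclid: 629 = 1·357 + 272; 357 = 1·272 + 85; 272 = 3·85 + 17; 85 = 5·17 + 0), and 17 | 306.
Extended Euclid: 629·(4) + 357·(-7) = 17. Scale by 18: s₀ = 72.
General solution s = s₀ + 21k; reducing mod 21 gives s = 9 (and t = -15).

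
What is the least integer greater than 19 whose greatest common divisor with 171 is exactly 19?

38

Multiples of 19 above 19: 19·2, 19·3, … . Need the cofactor coprime to 171/19 = 9.
Checking s = 2, 3, … the first with gcd(s, 9) = 1 is s = 2, giving 38.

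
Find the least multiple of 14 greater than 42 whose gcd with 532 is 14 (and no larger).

gcd(t, 532) = 14 forces 14 | t; write t = 14s. Then gcd(14s, 14·38) = 14·gcd(s, 38), so need gcd(s, 38) = 1.
14s > 42 gives s ≥ 4. The least s ≥ 4 coprime to 38 is 5, so t = 14·5 = 70.

70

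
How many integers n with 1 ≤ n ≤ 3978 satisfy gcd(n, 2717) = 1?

Prime factors of 2717: 11, 13, 19. Count integers ≤ 3978 divisible by none of them.
By inclusion–exclusion: 3978 − ⌊3978/11⌋ − ⌊3978/13⌋ − ⌊3978/19⌋ + ⌊3978/143⌋ + ⌊3978/209⌋ + ⌊3978/247⌋ − ⌊3978/2717⌋ = 3163.

3163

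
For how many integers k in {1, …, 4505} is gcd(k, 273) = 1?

2377

273 = 3·7·13. Inclusion–exclusion on these primes:
4505 − ⌊4505/3⌋ − ⌊4505/7⌋ − ⌊4505/13⌋ + ⌊4505/21⌋ + ⌊4505/39⌋ + ⌊4505/91⌋ − ⌊4505/273⌋ = 2377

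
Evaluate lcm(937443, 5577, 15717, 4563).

lcm(937443, 5577) = 937443·5577/gcd = 5228119611/507 = 10311873
lcm(10311873, 15717) = 10311873·15717/gcd = 162071707941/507 = 319668063
lcm(319668063, 4563) = 319668063·4563/gcd = 1458645371469/507 = 2877012567

2877012567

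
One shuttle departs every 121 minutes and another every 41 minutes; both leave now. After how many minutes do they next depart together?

gcd first: 121 = 2·41 + 39; 41 = 1·39 + 2; 39 = 19·2 + 1; 2 = 2·1 + 0 → gcd = 1
lcm = 121·41/gcd = 4961/1 = 4961

4961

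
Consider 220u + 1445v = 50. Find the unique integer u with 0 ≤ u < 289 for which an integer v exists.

171

gcd(220, 1445) = 5 (Euclid: 1445 = 6·220 + 125; 220 = 1·125 + 95; 125 = 1·95 + 30; 95 = 3·30 + 5; 30 = 6·5 + 0), and 5 | 50.
Extended Euclid: 220·(46) + 1445·(-7) = 5. Scale by 10: u₀ = 460.
General solution u = u₀ + 289t; reducing mod 289 gives u = 171 (and v = -26).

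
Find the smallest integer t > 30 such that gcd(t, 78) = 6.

78 = 6·13. Any t with gcd(t, 78) = 6 is a multiple of 6, say 6s, with s coprime to 13.
Need s > 30/6, so s ≥ 6. First s ≥ 6 with gcd(s, 13) = 1 is s = 6. Thus t = 6·6 = 36.

36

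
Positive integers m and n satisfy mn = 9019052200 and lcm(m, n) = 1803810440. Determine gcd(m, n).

From gcd × lcm = mn: gcd = 9019052200 / 1803810440 = 5.

5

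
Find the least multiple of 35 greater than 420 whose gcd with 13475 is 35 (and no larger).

455

gcd(x, 13475) = 35 forces 35 | x; write x = 35s. Then gcd(35s, 35·385) = 35·gcd(s, 385), so need gcd(s, 385) = 1.
35s > 420 gives s ≥ 13. The least s ≥ 13 coprime to 385 is 13, so x = 35·13 = 455.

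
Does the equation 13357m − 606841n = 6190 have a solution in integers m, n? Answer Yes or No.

By Bézout, 13357m − 606841n = 6190 has integer solutions iff gcd(13357, 606841) | 6190.
Euclid: 606841 = 45·13357 + 5776; 13357 = 2·5776 + 1805; 5776 = 3·1805 + 361; 1805 = 5·361 + 0. gcd = 361; 6190 mod 361 = 53. No.

No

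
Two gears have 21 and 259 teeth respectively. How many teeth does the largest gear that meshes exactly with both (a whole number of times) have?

Euclid: 259 = 12·21 + 7; 21 = 3·7 + 0. Last nonzero remainder: 7.

7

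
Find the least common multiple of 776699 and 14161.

224466011

gcd first: 776699 = 54·14161 + 12005; 14161 = 1·12005 + 2156; 12005 = 5·2156 + 1225; 2156 = 1·1225 + 931; 1225 = 1·931 + 294; 931 = 3·294 + 49; 294 = 6·49 + 0 → gcd = 49
lcm = 776699·14161/gcd = 10998834539/49 = 224466011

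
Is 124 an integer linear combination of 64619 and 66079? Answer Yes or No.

Yes

gcd(64619, 66079): 66079 = 1·64619 + 1460; 64619 = 44·1460 + 379; 1460 = 3·379 + 323; 379 = 1·323 + 56; 323 = 5·56 + 43; 56 = 1·43 + 13; 43 = 3·13 + 4; 13 = 3·4 + 1; 4 = 4·1 + 0 → 1
1 divides 124, so a solution exists.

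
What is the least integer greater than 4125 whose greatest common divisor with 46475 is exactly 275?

Multiples of 275 above 4125: 275·16, 275·17, … . Need the cofactor coprime to 46475/275 = 169.
Checking s = 16, 17, … the first with gcd(s, 169) = 1 is s = 16, giving 4400.

4400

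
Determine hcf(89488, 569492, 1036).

28

gcd(89488, 569492): 569492 = 6·89488 + 32564; 89488 = 2·32564 + 24360; 32564 = 1·24360 + 8204; 24360 = 2·8204 + 7952; 8204 = 1·7952 + 252; 7952 = 31·252 + 140; 252 = 1·140 + 112; 140 = 1·112 + 28; 112 = 4·28 + 0 → 28
gcd(28, 1036): 1036 = 37·28 + 0 → 28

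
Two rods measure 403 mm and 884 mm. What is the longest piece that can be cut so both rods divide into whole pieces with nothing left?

403 = 13 · 31
884 = 2² · 13 · 17
Common: 13 = 13

13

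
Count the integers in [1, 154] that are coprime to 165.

75

165 = 3·5·11. Inclusion–exclusion on these primes:
154 − ⌊154/3⌋ − ⌊154/5⌋ − ⌊154/11⌋ + ⌊154/15⌋ + ⌊154/33⌋ + ⌊154/55⌋ − ⌊154/165⌋ = 75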